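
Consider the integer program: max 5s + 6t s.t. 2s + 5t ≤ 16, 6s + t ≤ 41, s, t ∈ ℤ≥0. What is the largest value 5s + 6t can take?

The continuous relaxation peaks at (6.75, 0.5) with value 36.75; rounding to a feasible lattice point costs some objective.
(s,t)=(5,1): 2·5+5·1=15≤16, 6·5+1·1=31≤41, objective 31.
(s,t)=(6,0): 2·6+5·0=12≤16, 6·6+1·0=36≤41, objective 30.
(s,t)=(4,1): 2·4+5·1=13≤16, 6·4+1·1=25≤41, objective 26.
The best lattice point is (5,1), giving 31.

31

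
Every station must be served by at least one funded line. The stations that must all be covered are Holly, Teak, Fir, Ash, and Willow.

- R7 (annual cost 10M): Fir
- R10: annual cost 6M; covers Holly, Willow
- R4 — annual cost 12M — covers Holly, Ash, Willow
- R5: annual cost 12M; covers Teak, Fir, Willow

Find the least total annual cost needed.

Choose R4 and R5: together they cover Holly, Teak, Fir, Ash, Willow — every station.
Total annual cost: 12 + 12 = 24.

24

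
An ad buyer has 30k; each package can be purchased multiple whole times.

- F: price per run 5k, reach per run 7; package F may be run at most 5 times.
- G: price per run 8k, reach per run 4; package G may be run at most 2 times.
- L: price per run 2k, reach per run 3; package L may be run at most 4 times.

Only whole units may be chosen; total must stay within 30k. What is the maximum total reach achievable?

41

L has the best ratio (3/2); taking only L gives at most 4×3 = 12 (stopped by the supply cap of 4).
Mixing does better — 5×F and 2×L: price 29 ≤ 30, reach 5·7 + 2·3 = 41.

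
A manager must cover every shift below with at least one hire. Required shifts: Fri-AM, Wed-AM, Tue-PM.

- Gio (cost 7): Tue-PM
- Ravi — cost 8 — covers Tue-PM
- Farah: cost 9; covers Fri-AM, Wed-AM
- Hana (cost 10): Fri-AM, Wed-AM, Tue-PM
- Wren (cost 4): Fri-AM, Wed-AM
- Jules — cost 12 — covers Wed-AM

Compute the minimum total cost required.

10

The greedy cost-per-new-shift heuristic would pick Wren and Gio for 11, but a cheaper cover exists.
Hana alone covers Fri-AM, Wed-AM, Tue-PM — every shift.
Total cost: 10.
No cover costs less than 10.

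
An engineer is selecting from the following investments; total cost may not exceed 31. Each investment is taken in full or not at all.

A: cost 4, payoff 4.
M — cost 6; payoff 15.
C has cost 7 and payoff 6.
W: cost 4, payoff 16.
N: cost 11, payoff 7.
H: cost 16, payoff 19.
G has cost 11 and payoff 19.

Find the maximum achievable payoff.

This is an integer program with binary decision variables.
Take M, C, W, and G: cost 6 + 7 + 4 + 11 = 28 ≤ 31, payoff 15 + 6 + 16 + 19 = 56.
No other feasible combination does better.

56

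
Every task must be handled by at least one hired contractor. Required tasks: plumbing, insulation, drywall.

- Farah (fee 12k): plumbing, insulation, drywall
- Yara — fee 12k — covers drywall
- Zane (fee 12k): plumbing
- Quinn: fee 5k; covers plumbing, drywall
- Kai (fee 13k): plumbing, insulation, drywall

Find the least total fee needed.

12

The greedy cost-per-new-task heuristic would pick Quinn and Farah for 17, but a cheaper cover exists.
Farah alone covers plumbing, insulation, drywall — every task.
Total fee: 12.
No cover costs less than 12.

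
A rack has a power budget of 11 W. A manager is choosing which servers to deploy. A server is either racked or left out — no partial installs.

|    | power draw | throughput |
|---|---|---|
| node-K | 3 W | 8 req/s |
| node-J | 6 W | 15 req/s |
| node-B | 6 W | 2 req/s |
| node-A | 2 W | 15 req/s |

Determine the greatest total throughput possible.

38

node-J + node-A: power draw 6 + 2 = 8 ≤ 11, throughput 15 + 15 = 30.
node-K + node-J + node-A: power draw 3 + 6 + 2 = 11 ≤ 11, throughput 8 + 15 + 15 = 38.
Best is node-K, node-J, and node-A with total throughput 38.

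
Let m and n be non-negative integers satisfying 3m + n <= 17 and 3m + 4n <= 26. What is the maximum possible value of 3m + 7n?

42

The continuous relaxation peaks at (0, 6.5) with value 45.50; rounding to a feasible lattice point costs some objective.
(m,n)=(0,6): 3·0+1·6=6≤17, 3·0+4·6=24≤26, objective 42.
(m,n)=(1,5): 3·1+1·5=8≤17, 3·1+4·5=23≤26, objective 38.
(m,n)=(0,5): 3·0+1·5=5≤17, 3·0+4·5=20≤26, objective 35.
The best lattice point is (0,6), giving 42.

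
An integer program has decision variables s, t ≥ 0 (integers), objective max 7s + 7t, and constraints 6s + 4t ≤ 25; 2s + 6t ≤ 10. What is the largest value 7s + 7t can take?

(s,t)=(4,0) is feasible, giving 28.
(s,t)=(2,1) is feasible, giving 21.
(s,t)=(3,0) is feasible, giving 21.
(s,t)=(2,0) is feasible, giving 14.
The best lattice point is (4,0), giving 28.

28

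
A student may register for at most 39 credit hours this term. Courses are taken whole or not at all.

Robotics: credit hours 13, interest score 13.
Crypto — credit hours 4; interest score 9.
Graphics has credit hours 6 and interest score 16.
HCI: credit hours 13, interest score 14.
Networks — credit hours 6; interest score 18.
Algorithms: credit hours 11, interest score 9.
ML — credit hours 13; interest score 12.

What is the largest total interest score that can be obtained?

61

Allowing fractional choices, the relaxed optimum would be about 67.0, but courses are indivisible.
Robotics + Graphics + HCI + Networks: credit hours 13 + 6 + 13 + 6 = 38 ≤ 39, interest score 13 + 16 + 14 + 18 = 61.
Graphics + HCI + Networks + ML: credit hours 6 + 13 + 6 + 13 = 38 ≤ 39, interest score 16 + 14 + 18 + 12 = 60.
Best is Robotics, Graphics, HCI, and Networks with total interest score 61.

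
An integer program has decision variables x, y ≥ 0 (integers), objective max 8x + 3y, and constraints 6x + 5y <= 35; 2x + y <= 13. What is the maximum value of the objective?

43

(x,y)=(5,1): 6·5+5·1=35≤35, 2·5+1·1=11≤13, objective 43.
(x,y)=(5,0): 6·5+5·0=30≤35, 2·5+1·0=10≤13, objective 40.
(x,y)=(4,2): 6·4+5·2=34≤35, 2·4+1·2=10≤13, objective 38.
(x,y)=(4,1): 6·4+5·1=29≤35, 2·4+1·1=9≤13, objective 35.
The best lattice point is (5,1), giving 43.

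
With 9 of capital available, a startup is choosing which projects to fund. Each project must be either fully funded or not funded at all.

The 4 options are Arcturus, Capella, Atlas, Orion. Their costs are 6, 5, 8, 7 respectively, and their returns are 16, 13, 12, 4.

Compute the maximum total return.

Take Arcturus: cost 6 ≤ 9, return 16.
No other feasible combination does better.

16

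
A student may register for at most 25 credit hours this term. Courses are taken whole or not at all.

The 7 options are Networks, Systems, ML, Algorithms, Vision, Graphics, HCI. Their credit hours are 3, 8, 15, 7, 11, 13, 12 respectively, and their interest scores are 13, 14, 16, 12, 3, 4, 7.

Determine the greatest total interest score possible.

41

Allowing fractional choices, the relaxed optimum would be about 46.5, but courses are indivisible.
Networks + Systems + Algorithms: credit hours 3 + 8 + 7 = 18 ≤ 25, interest score 13 + 14 + 12 = 39.
Networks + ML + Algorithms: credit hours 3 + 15 + 7 = 25 ≤ 25, interest score 13 + 16 + 12 = 41.
Networks + Systems + HCI: credit hours 3 + 8 + 12 = 23 ≤ 25, interest score 13 + 14 + 7 = 34.
Best is Networks, ML, and Algorithms with total interest score 41.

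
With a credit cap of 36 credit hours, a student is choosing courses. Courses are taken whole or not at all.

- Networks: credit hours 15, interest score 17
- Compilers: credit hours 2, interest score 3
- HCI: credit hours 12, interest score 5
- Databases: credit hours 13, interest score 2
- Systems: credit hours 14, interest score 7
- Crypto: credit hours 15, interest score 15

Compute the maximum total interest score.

35

Allowing fractional choices, the relaxed optimum would be about 37.0, but courses are indivisible.
Networks + Crypto: credit hours 15 + 15 = 30 ≤ 36, interest score 17 + 15 = 32.
Networks + Compilers + Crypto: credit hours 15 + 2 + 15 = 32 ≤ 36, interest score 17 + 3 + 15 = 35.
Best is Networks, Compilers, and Crypto with total interest score 35.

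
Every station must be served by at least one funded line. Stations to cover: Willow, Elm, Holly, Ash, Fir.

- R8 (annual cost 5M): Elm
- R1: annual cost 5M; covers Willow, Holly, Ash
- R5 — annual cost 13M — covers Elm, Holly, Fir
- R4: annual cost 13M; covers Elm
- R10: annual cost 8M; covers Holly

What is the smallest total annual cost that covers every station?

Choose R1 and R5: together they cover Willow, Elm, Holly, Ash, Fir — every station.
Total annual cost: 5 + 13 = 18.

18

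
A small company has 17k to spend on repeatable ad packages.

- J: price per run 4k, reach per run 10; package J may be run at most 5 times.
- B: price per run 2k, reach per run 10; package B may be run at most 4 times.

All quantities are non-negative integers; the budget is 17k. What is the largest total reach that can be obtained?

B has the best ratio (10/2); taking only B gives at most 4×10 = 40 (stopped by the supply cap of 4).
Mixing does better — 2×J and 4×B: price 16 ≤ 17, reach 2·10 + 4·10 = 60.

60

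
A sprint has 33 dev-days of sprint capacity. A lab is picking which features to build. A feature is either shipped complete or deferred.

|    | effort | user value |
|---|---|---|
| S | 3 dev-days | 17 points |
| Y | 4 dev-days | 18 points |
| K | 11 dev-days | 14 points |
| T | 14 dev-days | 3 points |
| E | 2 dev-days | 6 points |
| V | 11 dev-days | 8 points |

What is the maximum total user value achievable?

63

Allowing fractional choices, the relaxed optimum would be about 63.4, but features are indivisible.
S + Y + K + E: effort 3 + 4 + 11 + 2 = 20 ≤ 33, user value 17 + 18 + 14 + 6 = 55.
S + Y + K + V: effort 3 + 4 + 11 + 11 = 29 ≤ 33, user value 17 + 18 + 14 + 8 = 57.
S + Y + K + E + V: effort 3 + 4 + 11 + 2 + 11 = 31 ≤ 33, user value 17 + 18 + 14 + 6 + 8 = 63.
Best is S, Y, K, E, and V with total user value 63.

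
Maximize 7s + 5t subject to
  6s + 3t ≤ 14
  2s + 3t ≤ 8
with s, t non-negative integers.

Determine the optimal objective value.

17

(s,t)=(1,2) is feasible, giving 17.
(s,t)=(2,0) is feasible, giving 14.
(s,t)=(1,1) is feasible, giving 12.
(s,t)=(0,2) is feasible, giving 10.
No feasible integer point exceeds 17.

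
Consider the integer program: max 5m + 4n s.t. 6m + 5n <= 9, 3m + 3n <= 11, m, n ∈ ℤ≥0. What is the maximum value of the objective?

5

(m,n)=(1,0): 6·1+5·0=6≤9, 3·1+3·0=3≤11, objective 5.
(m,n)=(0,1): 6·0+5·1=5≤9, 3·0+3·1=3≤11, objective 4.
(m,n)=(0,0): 6·0+5·0=0≤9, 3·0+3·0=0≤11, objective 0.
The best lattice point is (1,0), giving 5.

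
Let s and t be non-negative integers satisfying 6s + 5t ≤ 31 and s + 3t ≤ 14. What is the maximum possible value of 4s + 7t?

(s,t)=(1,4) is feasible, giving 32.
(s,t)=(2,3) is feasible, giving 29.
(s,t)=(0,4) is feasible, giving 28.
No feasible integer point exceeds 32.

32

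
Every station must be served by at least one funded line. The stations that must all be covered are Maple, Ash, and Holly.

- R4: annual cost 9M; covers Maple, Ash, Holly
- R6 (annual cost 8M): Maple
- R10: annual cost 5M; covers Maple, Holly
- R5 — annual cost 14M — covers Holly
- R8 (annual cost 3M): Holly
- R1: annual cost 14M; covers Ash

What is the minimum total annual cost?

9

This is a weighted set-cover instance.
The greedy cost-per-new-station heuristic would pick R10 and R4 for 14, but a cheaper cover exists.
R4 alone covers Maple, Ash, Holly — every station.
Total annual cost: 9.
No cover costs less than 9.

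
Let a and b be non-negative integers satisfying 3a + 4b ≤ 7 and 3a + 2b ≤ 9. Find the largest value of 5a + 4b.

Relaxing integrality, the LP optimum is 11.67 at (a,b) = (2.33, 0), which is not an integer point.
(a,b)=(2,0) is feasible, giving 10.
(a,b)=(1,1) is feasible, giving 9.
(a,b)=(1,0) is feasible, giving 5.
Maximum is 10 at (a,b)=(2,0).

10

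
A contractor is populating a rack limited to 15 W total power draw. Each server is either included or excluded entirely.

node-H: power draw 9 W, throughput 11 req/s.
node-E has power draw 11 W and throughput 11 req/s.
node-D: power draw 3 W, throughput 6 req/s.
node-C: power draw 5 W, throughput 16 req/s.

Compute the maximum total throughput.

Allowing fractional choices, the relaxed optimum would be about 30.6, but servers are indivisible.
node-D + node-C: power draw 3 + 5 = 8 ≤ 15, throughput 6 + 16 = 22.
node-H + node-C: power draw 9 + 5 = 14 ≤ 15, throughput 11 + 16 = 27.
node-H + node-D: power draw 9 + 3 = 12 ≤ 15, throughput 11 + 6 = 17.
Best is node-H and node-C with total throughput 27.

27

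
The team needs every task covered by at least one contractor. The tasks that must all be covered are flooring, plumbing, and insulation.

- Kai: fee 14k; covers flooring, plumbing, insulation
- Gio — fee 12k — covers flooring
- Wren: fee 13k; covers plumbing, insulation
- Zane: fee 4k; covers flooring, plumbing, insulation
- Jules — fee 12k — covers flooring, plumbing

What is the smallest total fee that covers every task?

4

This is an integer covering problem.
Zane alone covers flooring, plumbing, insulation — every task.
Total fee: 4.
No cover costs less than 4.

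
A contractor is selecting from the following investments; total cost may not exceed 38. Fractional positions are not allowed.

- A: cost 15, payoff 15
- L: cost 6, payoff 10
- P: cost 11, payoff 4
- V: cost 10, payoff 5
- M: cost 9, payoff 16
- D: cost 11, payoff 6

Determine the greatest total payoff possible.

41

A + M + D: cost 15 + 9 + 11 = 35 ≤ 38, payoff 15 + 16 + 6 = 37.
A + L + M: cost 15 + 6 + 9 = 30 ≤ 38, payoff 15 + 10 + 16 = 41.
L + V + M + D: cost 6 + 10 + 9 + 11 = 36 ≤ 38, payoff 10 + 5 + 16 + 6 = 37.
Best is A, L, and M with total payoff 41.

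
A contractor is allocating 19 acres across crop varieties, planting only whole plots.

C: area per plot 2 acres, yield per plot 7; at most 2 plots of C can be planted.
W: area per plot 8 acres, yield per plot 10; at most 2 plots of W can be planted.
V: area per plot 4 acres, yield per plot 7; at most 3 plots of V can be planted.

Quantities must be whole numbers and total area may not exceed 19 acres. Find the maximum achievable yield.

Take 2×C and 3×V: area 16 ≤ 19, yield 2·7 + 3·7 = 35.
C has the best ratio (7/2) and is taken to its limit of 2; remaining capacity is filled optimally with the others.

35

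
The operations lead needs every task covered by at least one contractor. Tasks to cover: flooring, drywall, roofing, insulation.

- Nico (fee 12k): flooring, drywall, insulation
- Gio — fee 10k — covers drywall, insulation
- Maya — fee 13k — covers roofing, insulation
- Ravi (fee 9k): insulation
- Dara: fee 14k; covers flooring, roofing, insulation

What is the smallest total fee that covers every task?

24

Choose Gio and Dara: together they cover flooring, drywall, roofing, insulation — every task.
Total fee: 10 + 14 = 24.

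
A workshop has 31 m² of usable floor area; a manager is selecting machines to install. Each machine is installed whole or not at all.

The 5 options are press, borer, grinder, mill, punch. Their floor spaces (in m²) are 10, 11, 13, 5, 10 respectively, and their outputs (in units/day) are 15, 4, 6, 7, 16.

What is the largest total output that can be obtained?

38

press + mill + punch: floor space 10 + 5 + 10 = 25 ≤ 31, output 15 + 7 + 16 = 38.
press + borer + punch: floor space 10 + 11 + 10 = 31 ≤ 31, output 15 + 4 + 16 = 35.
press + punch: floor space 10 + 10 = 20 ≤ 31, output 15 + 16 = 31.
Best is press, mill, and punch with total output 38.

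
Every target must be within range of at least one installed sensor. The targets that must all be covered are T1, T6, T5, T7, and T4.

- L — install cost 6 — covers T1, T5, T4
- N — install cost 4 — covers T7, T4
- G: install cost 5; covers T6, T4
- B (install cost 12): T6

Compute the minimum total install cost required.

15

This is a weighted set-cover instance.
Choose L, N, and G: together they cover T1, T6, T5, T7, T4 — every target.
Total install cost: 6 + 4 + 5 = 15.
No cover costs less than 15.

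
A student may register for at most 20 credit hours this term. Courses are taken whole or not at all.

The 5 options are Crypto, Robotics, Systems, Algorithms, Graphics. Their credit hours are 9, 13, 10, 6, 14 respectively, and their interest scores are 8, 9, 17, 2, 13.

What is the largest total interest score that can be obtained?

Treat it as a binary knapsack problem.
Allowing fractional choices, the relaxed optimum would be about 26.3, but courses are indivisible.
Systems: credit hours 10 ≤ 20, interest score 17.
Systems + Algorithms: credit hours 10 + 6 = 16 ≤ 20, interest score 17 + 2 = 19.
Crypto + Systems: credit hours 9 + 10 = 19 ≤ 20, interest score 8 + 17 = 25.
Best is Crypto and Systems with total interest score 25.

25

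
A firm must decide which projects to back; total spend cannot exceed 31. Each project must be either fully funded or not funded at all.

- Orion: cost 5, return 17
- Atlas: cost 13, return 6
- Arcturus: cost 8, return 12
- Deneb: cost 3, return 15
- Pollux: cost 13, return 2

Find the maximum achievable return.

Allowing fractional choices, the relaxed optimum would be about 50.3, but projects are indivisible.
Orion + Arcturus + Deneb + Pollux: cost 5 + 8 + 3 + 13 = 29 ≤ 31, return 17 + 12 + 15 + 2 = 46.
Orion + Atlas + Arcturus + Deneb: cost 5 + 13 + 8 + 3 = 29 ≤ 31, return 17 + 6 + 12 + 15 = 50.
Best is Orion, Atlas, Arcturus, and Deneb with total return 50.

50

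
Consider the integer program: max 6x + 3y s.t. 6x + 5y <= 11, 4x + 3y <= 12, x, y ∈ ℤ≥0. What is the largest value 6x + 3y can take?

(x,y)=(1,1): 6·1+5·1=11≤11, 4·1+3·1=7≤12, objective 9.
(x,y)=(0,2): 6·0+5·2=10≤11, 4·0+3·2=6≤12, objective 6.
(x,y)=(1,0): 6·1+5·0=6≤11, 4·1+3·0=4≤12, objective 6.
Maximum is 9 at (x,y)=(1,1).

9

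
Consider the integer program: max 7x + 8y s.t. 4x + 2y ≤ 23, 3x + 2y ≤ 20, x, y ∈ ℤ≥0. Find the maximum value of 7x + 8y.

(x,y)=(0,10) is feasible, giving 80.
(x,y)=(0,9) is feasible, giving 72.
No feasible integer point exceeds 80.

80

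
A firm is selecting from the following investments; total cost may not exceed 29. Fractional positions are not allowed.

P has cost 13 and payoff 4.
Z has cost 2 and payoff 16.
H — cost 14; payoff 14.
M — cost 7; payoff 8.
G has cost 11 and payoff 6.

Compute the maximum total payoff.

38

Allowing fractional choices, the relaxed optimum would be about 41.3, but investments are indivisible.
Z + H + M: cost 2 + 14 + 7 = 23 ≤ 29, payoff 16 + 14 + 8 = 38.
Z + H + G: cost 2 + 14 + 11 = 27 ≤ 29, payoff 16 + 14 + 6 = 36.
P + Z + H: cost 13 + 2 + 14 = 29 ≤ 29, payoff 4 + 16 + 14 = 34.
Best is Z, H, and M with total payoff 38.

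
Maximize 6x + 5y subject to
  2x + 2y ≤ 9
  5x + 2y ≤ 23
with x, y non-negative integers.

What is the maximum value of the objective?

(x,y)=(4,0) is feasible, giving 24.
(x,y)=(3,1) is feasible, giving 23.
(x,y)=(3,0) is feasible, giving 18.
Maximum is 24 at (x,y)=(4,0).

24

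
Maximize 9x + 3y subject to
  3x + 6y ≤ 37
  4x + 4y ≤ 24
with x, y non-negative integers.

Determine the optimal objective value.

(x,y)=(6,0): 3·6+6·0=18≤37, 4·6+4·0=24≤24, objective 54.
(x,y)=(5,1): 3·5+6·1=21≤37, 4·5+4·1=24≤24, objective 48.
(x,y)=(5,0): 3·5+6·0=15≤37, 4·5+4·0=20≤24, objective 45.
Maximum is 54 at (x,y)=(6,0).

54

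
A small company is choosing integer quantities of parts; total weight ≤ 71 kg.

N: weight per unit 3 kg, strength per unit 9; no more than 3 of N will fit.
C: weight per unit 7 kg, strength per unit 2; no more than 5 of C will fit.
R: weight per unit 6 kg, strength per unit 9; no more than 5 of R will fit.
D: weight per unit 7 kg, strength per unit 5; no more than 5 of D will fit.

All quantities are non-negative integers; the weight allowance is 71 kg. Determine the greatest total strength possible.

N has the best ratio (9/3); taking only N gives at most 3×9 = 27 (stopped by the supply cap of 3).
Mixing does better — 3×N, 5×R, and 4×D: weight 67 ≤ 71, strength 3·9 + 5·9 + 4·5 = 92.

92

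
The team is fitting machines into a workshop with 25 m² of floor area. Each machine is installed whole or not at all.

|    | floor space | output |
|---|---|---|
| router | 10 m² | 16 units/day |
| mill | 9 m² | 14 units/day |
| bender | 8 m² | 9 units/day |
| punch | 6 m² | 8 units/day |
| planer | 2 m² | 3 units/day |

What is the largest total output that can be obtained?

38

Allowing fractional choices, the relaxed optimum would be about 38.3, but machines are indivisible.
router + mill + planer: floor space 10 + 9 + 2 = 21 ≤ 25, output 16 + 14 + 3 = 33.
router + mill + punch: floor space 10 + 9 + 6 = 25 ≤ 25, output 16 + 14 + 8 = 38.
mill + bender + punch + planer: floor space 9 + 8 + 6 + 2 = 25 ≤ 25, output 14 + 9 + 8 + 3 = 34.
Best is router, mill, and punch with total output 38.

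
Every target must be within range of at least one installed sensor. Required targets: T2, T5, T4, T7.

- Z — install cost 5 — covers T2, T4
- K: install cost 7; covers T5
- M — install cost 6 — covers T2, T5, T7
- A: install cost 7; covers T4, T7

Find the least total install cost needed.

11

This is an integer covering problem.
Choose Z and M: together they cover T2, T5, T4, T7 — every target.
Total install cost: 5 + 6 = 11.
No cover costs less than 11.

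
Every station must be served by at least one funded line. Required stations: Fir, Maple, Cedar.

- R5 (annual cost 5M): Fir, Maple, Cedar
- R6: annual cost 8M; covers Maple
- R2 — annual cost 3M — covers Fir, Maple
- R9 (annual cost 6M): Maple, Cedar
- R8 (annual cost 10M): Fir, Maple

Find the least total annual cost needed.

5

The greedy cost-per-new-station heuristic would pick R2 and R5 for 8, but a cheaper cover exists.
R5 alone covers Fir, Maple, Cedar — every station.
Total annual cost: 5.
No cover costs less than 5.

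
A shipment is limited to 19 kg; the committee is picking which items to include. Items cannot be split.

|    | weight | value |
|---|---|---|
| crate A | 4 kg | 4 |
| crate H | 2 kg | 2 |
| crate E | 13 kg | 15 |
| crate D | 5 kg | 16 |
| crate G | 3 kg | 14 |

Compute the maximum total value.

This is a 0-1 knapsack instance.
Allowing fractional choices, the relaxed optimum would be about 42.7, but items are indivisible.
crate A + crate H + crate D + crate G: weight 4 + 2 + 5 + 3 = 14 ≤ 19, value 4 + 2 + 16 + 14 = 36.
crate H + crate D + crate G: weight 2 + 5 + 3 = 10 ≤ 19, value 2 + 16 + 14 = 32.
crate A + crate D + crate G: weight 4 + 5 + 3 = 12 ≤ 19, value 4 + 16 + 14 = 34.
Best is crate A, crate H, crate D, and crate G with total value 36.

36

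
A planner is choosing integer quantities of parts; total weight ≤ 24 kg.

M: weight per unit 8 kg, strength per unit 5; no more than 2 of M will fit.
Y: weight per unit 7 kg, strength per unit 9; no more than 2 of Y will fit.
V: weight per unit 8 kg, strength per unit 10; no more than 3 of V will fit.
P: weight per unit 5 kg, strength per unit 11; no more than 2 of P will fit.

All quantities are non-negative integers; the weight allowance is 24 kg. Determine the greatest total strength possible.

40

Take 2×Y and 2×P: weight 24 ≤ 24, strength 2·9 + 2·11 = 40.
P has the best ratio (11/5) and is taken to its limit of 2; remaining capacity is filled optimally with the others.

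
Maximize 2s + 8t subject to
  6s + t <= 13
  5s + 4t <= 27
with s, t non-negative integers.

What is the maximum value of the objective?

(s,t)=(0,6): 6·0+1·6=6≤13, 5·0+4·6=24≤27, objective 48.
(s,t)=(1,5): 6·1+1·5=11≤13, 5·1+4·5=25≤27, objective 42.
The best lattice point is (0,6), giving 48.

48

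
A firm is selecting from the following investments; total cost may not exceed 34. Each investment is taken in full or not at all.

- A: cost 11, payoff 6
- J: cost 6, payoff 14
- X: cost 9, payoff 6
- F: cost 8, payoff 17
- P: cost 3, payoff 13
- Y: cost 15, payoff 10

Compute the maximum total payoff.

54

This is a 0-1 knapsack instance.
Take J, F, P, and Y: cost 6 + 8 + 3 + 15 = 32 ≤ 34, payoff 14 + 17 + 13 + 10 = 54.
No other feasible combination does better.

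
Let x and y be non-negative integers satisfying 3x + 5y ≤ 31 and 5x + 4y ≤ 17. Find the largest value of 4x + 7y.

(x,y)=(0,4): 3·0+5·4=20≤31, 5·0+4·4=16≤17, objective 28.
(x,y)=(1,3): 3·1+5·3=18≤31, 5·1+4·3=17≤17, objective 25.
(x,y)=(0,3): 3·0+5·3=15≤31, 5·0+4·3=12≤17, objective 21.
Maximum is 28 at (x,y)=(0,4).

28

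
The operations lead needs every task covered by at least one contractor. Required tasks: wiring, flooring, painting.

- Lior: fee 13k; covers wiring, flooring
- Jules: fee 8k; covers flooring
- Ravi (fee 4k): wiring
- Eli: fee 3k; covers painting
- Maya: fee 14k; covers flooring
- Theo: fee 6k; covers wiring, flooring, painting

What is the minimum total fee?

6

This is a weighted set-cover instance.
Theo alone covers wiring, flooring, painting — every task.
Total fee: 6.
No cover costs less than 6.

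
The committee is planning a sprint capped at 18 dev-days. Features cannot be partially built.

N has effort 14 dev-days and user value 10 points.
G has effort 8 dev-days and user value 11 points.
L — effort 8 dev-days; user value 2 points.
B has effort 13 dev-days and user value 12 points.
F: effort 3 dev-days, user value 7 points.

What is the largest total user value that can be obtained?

19

Allowing fractional choices, the relaxed optimum would be about 24.5, but features are indivisible.
N + F: effort 14 + 3 = 17 ≤ 18, user value 10 + 7 = 17.
B + F: effort 13 + 3 = 16 ≤ 18, user value 12 + 7 = 19.
G + F: effort 8 + 3 = 11 ≤ 18, user value 11 + 7 = 18.
Best is B and F with total user value 19.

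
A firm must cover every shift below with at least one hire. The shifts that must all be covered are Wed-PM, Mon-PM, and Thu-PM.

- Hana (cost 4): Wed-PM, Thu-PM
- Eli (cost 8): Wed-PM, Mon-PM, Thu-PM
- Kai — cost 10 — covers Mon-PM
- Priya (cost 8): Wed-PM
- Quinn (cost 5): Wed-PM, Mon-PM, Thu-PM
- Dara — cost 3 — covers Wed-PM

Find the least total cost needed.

Quinn alone covers Wed-PM, Mon-PM, Thu-PM — every shift.
Total cost: 5.
No cover costs less than 5.

5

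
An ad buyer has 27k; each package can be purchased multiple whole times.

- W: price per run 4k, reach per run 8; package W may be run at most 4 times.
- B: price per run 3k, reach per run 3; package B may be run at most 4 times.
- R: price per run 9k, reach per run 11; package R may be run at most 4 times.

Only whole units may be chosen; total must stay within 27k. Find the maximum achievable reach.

43

This is a bounded integer knapsack.
4×W and 1×R: price 25 ≤ 27, reach 4·8 + 1·11 = 43.
3×W, 2×B, and 1×R: price 27 ≤ 27, reach 3·8 + 2·3 + 1·11 = 41.
Best is 43.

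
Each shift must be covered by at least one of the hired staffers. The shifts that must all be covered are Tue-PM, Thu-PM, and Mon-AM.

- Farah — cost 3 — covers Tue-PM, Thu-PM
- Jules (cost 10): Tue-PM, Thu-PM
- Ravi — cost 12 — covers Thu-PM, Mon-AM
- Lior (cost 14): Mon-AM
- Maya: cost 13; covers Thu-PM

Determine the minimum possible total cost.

15

Choose Farah and Ravi: together they cover Tue-PM, Thu-PM, Mon-AM — every shift.
Total cost: 3 + 12 = 15.
No cover costs less than 15.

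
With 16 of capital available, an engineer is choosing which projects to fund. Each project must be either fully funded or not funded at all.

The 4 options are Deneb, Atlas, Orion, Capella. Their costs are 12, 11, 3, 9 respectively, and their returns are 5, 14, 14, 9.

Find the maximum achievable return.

28

Take Atlas and Orion: cost 11 + 3 = 14 ≤ 16, return 14 + 14 = 28.
No other feasible combination does better.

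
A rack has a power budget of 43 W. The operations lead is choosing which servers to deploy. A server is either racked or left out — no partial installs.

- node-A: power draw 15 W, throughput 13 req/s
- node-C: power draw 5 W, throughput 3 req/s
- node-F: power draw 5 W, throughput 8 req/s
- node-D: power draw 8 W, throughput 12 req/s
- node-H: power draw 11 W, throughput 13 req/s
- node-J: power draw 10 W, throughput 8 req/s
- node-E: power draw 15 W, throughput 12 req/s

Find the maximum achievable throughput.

46

Treat it as a binary knapsack problem.
node-A + node-F + node-D + node-E: power draw 15 + 5 + 8 + 15 = 43 ≤ 43, throughput 13 + 8 + 12 + 12 = 45.
node-A + node-F + node-D + node-H: power draw 15 + 5 + 8 + 11 = 39 ≤ 43, throughput 13 + 8 + 12 + 13 = 46.
node-F + node-D + node-H + node-E: power draw 5 + 8 + 11 + 15 = 39 ≤ 43, throughput 8 + 12 + 13 + 12 = 45.
Best is node-A, node-F, node-D, and node-H with total throughput 46.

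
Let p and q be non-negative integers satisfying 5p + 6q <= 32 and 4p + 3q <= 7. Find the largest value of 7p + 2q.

9

The continuous relaxation peaks at (1.75, 0) with value 12.25; rounding to a feasible lattice point costs some objective.
(p,q)=(1,1): 5·1+6·1=11≤32, 4·1+3·1=7≤7, objective 9.
(p,q)=(1,0): 5·1+6·0=5≤32, 4·1+3·0=4≤7, objective 7.
(p,q)=(0,2): 5·0+6·2=12≤32, 4·0+3·2=6≤7, objective 4.
No feasible integer point exceeds 9.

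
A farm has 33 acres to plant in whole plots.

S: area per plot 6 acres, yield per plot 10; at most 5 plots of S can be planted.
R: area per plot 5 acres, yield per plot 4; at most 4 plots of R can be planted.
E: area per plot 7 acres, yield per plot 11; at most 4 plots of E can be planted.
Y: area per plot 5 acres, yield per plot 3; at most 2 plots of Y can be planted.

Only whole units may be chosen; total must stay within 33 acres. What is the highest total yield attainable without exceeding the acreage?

53

This is a bounded integer knapsack.
3×S and 2×E: area 32 ≤ 33, yield 3·10 + 2·11 = 52.
2×S and 3×E: area 33 ≤ 33, yield 2·10 + 3·11 = 53.
Best is 53.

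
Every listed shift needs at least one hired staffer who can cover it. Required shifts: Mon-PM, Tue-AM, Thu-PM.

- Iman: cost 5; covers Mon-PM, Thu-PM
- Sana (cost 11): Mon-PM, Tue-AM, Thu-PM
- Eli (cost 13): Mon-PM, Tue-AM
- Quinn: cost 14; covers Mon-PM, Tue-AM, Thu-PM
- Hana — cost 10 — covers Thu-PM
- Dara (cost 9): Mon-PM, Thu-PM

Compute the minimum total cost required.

11

The greedy cost-per-new-shift heuristic would pick Iman and Sana for 16, but a cheaper cover exists.
Sana alone covers Mon-PM, Tue-AM, Thu-PM — every shift.
Total cost: 11.
No cover costs less than 11.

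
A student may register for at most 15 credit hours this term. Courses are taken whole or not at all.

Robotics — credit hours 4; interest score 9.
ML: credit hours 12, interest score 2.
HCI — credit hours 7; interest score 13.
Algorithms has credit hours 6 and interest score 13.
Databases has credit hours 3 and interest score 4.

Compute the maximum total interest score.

26

Allowing fractional choices, the relaxed optimum would be about 31.3, but courses are indivisible.
Robotics + Algorithms + Databases: credit hours 4 + 6 + 3 = 13 ≤ 15, interest score 9 + 13 + 4 = 26.
HCI + Algorithms: credit hours 7 + 6 = 13 ≤ 15, interest score 13 + 13 = 26.
The maximum interest score is 26; one optimal choice is HCI and Algorithms.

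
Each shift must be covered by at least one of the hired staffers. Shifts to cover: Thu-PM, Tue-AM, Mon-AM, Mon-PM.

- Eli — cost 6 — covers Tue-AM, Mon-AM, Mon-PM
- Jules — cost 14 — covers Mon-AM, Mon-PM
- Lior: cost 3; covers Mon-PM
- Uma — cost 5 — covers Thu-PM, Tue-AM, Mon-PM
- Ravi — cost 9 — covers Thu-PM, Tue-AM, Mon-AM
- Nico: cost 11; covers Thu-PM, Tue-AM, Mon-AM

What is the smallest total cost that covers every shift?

11

This is a weighted set-cover instance.
Choose Eli and Uma: together they cover Thu-PM, Tue-AM, Mon-AM, Mon-PM — every shift.
Total cost: 6 + 5 = 11.
No cover costs less than 11.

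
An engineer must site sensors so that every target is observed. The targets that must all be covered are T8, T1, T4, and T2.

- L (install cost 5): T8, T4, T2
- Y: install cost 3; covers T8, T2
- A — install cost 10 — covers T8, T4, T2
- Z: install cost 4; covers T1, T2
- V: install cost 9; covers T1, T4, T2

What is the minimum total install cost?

9

The greedy cost-per-new-target heuristic would pick Y, Z, and L for 12, but a cheaper cover exists.
Choose L and Z: together they cover T8, T1, T4, T2 — every target.
Total install cost: 5 + 4 = 9.
No cover costs less than 9.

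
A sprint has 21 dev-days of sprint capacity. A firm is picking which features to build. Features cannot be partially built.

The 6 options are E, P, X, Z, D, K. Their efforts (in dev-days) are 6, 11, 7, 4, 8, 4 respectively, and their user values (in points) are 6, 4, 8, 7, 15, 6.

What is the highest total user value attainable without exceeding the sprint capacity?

Allowing fractional choices, the relaxed optimum would be about 33.7, but features are indivisible.
X + Z + D: effort 7 + 4 + 8 = 19 ≤ 21, user value 8 + 7 + 15 = 30.
E + X + D: effort 6 + 7 + 8 = 21 ≤ 21, user value 6 + 8 + 15 = 29.
X + D + K: effort 7 + 8 + 4 = 19 ≤ 21, user value 8 + 15 + 6 = 29.
Best is X, Z, and D with total user value 30.

30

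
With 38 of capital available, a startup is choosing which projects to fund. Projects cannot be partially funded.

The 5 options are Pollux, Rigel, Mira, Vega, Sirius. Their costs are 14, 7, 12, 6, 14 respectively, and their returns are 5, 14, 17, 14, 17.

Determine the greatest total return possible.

48

Allowing fractional choices, the relaxed optimum would be about 60.8, but projects are indivisible.
Rigel + Mira + Sirius: cost 7 + 12 + 14 = 33 ≤ 38, return 14 + 17 + 17 = 48.
Mira + Vega + Sirius: cost 12 + 6 + 14 = 32 ≤ 38, return 17 + 14 + 17 = 48.
The maximum return is 48; one optimal choice is Mira, Vega, and Sirius.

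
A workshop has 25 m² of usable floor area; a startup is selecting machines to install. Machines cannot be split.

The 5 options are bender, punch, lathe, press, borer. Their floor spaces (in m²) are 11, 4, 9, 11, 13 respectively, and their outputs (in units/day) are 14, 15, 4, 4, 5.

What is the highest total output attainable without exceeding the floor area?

Take bender, punch, and lathe: floor space 11 + 4 + 9 = 24 ≤ 25, output 14 + 15 + 4 = 33.
No other feasible combination does better.

33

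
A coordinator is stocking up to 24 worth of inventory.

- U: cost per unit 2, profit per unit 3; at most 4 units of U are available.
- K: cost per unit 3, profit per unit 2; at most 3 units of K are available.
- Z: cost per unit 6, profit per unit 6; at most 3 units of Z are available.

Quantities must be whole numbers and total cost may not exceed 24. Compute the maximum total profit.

27

This is a bounded integer knapsack.
3×U and 3×Z: cost 24 ≤ 24, profit 3·3 + 3·6 = 27.
4×U, 1×K, and 2×Z: cost 23 ≤ 24, profit 4·3 + 1·2 + 2·6 = 26.
Best is 27.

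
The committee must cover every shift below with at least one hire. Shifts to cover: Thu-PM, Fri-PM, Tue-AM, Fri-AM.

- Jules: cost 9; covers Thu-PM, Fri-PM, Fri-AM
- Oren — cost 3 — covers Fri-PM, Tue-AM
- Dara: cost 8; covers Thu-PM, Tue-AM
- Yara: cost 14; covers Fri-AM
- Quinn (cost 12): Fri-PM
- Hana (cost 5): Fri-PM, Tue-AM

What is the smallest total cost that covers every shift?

Choose Jules and Oren: together they cover Thu-PM, Fri-PM, Tue-AM, Fri-AM — every shift.
Total cost: 9 + 3 = 12.
No cover costs less than 12.

12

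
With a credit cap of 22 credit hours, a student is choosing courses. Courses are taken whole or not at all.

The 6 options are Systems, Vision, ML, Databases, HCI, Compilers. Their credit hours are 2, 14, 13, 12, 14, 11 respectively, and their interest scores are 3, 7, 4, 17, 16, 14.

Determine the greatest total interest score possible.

20

Take Systems and Databases: credit hours 2 + 12 = 14 ≤ 22, interest score 3 + 17 = 20.
No other feasible combination does better.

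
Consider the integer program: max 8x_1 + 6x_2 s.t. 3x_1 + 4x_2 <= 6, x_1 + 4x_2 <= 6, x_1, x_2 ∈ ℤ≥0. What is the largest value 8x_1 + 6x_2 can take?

(x_1,x_2)=(2,0): 3·2+4·0=6≤6, 1·2+4·0=2≤6, objective 16.
(x_1,x_2)=(1,0): 3·1+4·0=3≤6, 1·1+4·0=1≤6, objective 8.
The best lattice point is (2,0), giving 16.

16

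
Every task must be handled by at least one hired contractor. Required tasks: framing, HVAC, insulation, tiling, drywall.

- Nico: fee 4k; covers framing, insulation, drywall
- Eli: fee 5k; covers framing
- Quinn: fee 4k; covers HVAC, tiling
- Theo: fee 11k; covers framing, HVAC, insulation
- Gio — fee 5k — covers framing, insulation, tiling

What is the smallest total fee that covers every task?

8

Choose Nico and Quinn: together they cover framing, HVAC, insulation, tiling, drywall — every task.
Total fee: 4 + 4 = 8.
No cover costs less than 8.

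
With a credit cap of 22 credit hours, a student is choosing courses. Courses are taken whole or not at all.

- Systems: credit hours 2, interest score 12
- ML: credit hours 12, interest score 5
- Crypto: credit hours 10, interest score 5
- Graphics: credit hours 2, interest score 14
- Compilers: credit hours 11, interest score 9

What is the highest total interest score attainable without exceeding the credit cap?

35

Systems + Crypto + Graphics: credit hours 2 + 10 + 2 = 14 ≤ 22, interest score 12 + 5 + 14 = 31.
Systems + Graphics + Compilers: credit hours 2 + 2 + 11 = 15 ≤ 22, interest score 12 + 14 + 9 = 35.
Systems + ML + Graphics: credit hours 2 + 12 + 2 = 16 ≤ 22, interest score 12 + 5 + 14 = 31.
Best is Systems, Graphics, and Compilers with total interest score 35.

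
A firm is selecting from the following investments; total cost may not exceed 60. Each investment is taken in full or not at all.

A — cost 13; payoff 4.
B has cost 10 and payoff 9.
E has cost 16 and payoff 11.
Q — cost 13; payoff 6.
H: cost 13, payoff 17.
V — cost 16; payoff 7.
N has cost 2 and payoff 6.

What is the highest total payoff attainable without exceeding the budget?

Allowing fractional choices, the relaxed optimum would be about 51.6, but investments are indivisible.
B + E + H + V + N: cost 10 + 16 + 13 + 16 + 2 = 57 ≤ 60, payoff 9 + 11 + 17 + 7 + 6 = 50.
B + E + Q + H + N: cost 10 + 16 + 13 + 13 + 2 = 54 ≤ 60, payoff 9 + 11 + 6 + 17 + 6 = 49.
Best is B, E, H, V, and N with total payoff 50.

50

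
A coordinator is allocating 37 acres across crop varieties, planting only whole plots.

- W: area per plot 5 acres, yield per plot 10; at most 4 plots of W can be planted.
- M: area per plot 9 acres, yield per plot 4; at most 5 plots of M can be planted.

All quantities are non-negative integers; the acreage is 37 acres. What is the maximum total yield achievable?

4×W: area 20 ≤ 37, yield 4·10 = 40.
4×W and 1×M: area 29 ≤ 37, yield 4·10 + 1·4 = 44.
Best is 44.

44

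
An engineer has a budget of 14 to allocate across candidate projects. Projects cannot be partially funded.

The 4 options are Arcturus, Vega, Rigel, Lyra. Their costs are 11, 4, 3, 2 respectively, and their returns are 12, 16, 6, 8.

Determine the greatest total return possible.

30

This is a 0-1 knapsack instance.
Allowing fractional choices, the relaxed optimum would be about 35.5, but projects are indivisible.
Vega + Rigel + Lyra: cost 4 + 3 + 2 = 9 ≤ 14, return 16 + 6 + 8 = 30.
Vega + Lyra: cost 4 + 2 = 6 ≤ 14, return 16 + 8 = 24.
Best is Vega, Rigel, and Lyra with total return 30.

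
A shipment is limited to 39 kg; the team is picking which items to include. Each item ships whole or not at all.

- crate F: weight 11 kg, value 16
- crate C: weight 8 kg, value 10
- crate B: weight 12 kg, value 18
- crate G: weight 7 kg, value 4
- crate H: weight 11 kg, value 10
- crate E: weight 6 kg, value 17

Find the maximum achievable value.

Allowing fractional choices, the relaxed optimum would be about 62.8, but items are indivisible.
crate F + crate B + crate G + crate E: weight 11 + 12 + 7 + 6 = 36 ≤ 39, value 16 + 18 + 4 + 17 = 55.
crate C + crate B + crate H + crate E: weight 8 + 12 + 11 + 6 = 37 ≤ 39, value 10 + 18 + 10 + 17 = 55.
crate F + crate C + crate B + crate E: weight 11 + 8 + 12 + 6 = 37 ≤ 39, value 16 + 10 + 18 + 17 = 61.
Best is crate F, crate C, crate B, and crate E with total value 61.

61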